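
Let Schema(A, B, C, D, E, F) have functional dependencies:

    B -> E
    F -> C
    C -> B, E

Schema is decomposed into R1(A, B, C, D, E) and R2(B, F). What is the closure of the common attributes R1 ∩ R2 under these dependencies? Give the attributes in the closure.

B, E

R1 ∩ R2 = {B}.
B → E applies, adding E
Closure: {B, E}.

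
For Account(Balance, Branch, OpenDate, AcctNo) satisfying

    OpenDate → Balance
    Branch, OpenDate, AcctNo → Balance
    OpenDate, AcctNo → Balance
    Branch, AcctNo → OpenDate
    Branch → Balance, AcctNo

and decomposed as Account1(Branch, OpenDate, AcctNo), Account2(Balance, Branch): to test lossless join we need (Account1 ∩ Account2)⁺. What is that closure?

Account1 ∩ Account2 = {Branch}.
Branch → Balance, AcctNo applies, adding Balance, AcctNo
Branch, AcctNo → OpenDate applies, adding OpenDate
Closure: {Balance, Branch, OpenDate, AcctNo}.

Balance, Branch, OpenDate, AcctNo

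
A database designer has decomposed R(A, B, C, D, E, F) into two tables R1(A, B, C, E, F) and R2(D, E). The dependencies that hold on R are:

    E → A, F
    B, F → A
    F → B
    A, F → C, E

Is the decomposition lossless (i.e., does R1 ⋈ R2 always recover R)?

Common attributes: R1 ∩ R2 = {E}.
Closure of {E}: E → A, F applies, adding A, F; F → B applies, adding B; A, F → C, E applies, adding C. So (E)⁺ = {A, B, C, E, F}.
This closure contains every attribute of R1, so R1 ∩ R2 → R1. The join is lossless.

Yes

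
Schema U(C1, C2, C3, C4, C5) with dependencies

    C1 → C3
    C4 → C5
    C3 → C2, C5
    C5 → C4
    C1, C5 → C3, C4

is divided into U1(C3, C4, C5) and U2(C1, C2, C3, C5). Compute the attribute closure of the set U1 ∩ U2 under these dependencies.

U1 ∩ U2 = {C3, C5}.
C3 → C2, C5 applies, adding C2
C5 → C4 applies, adding C4
Closure: {C2, C3, C4, C5}.

C2, C3, C4, C5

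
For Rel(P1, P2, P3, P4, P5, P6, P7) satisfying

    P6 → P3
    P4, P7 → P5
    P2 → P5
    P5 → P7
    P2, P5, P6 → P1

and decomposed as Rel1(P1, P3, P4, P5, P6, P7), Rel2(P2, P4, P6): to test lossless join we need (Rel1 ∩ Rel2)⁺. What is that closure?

Rel1 ∩ Rel2 = {P4, P6}.
P6 → P3 applies, adding P3
Closure: {P3, P4, P6}.

P3, P4, P6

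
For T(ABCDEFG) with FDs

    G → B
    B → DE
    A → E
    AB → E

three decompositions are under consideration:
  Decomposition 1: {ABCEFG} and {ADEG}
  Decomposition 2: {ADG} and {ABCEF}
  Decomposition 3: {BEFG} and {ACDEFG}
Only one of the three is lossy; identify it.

Decomposition 1: common = {AEG}, closure = {ABDEG} → lossless.
Decomposition 2: common = {A}, closure = {AE} → lossy.
Decomposition 3: common = {EFG}, closure = {BDEFG} → lossless.

Decomposition 2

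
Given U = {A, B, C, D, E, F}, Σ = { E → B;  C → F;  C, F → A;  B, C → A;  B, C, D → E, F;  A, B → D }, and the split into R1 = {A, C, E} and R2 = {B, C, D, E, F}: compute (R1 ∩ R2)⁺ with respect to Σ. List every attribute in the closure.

R1 ∩ R2 = {C, E}.
E → B applies, adding B
C → F applies, adding F
C, F → A applies, adding A
A, B → D applies, adding D
Closure: {A, B, C, D, E, F}.

A, B, C, D, E, F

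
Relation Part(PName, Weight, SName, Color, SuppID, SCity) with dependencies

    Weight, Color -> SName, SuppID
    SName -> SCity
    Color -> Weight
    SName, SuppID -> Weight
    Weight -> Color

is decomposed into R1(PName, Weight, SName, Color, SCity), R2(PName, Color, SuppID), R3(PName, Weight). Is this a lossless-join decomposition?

Yes

Chase test. Columns are PName, Weight, SName, Color, SuppID, SCity; row i has aⱼ where attribute j ∈ Ri, else bᵢⱼ.
Initial tableau (one row per fragment):
  row 1: a1 a2 a3 a4 b15 a6
  row 2: a1 b22 b23 a4 a5 b26
  row 3: a1 a2 b33 b34 b35 b36
Rows 1 and 2 agree on Color; apply Color→Weight and equate their Weight entries.
Rows 1 and 3 agree on Weight; apply Weight→Color and equate their Color entries.
Rows 1 and 2 agree on Weight, Color; apply Weight, Color→SName, SuppID and equate their SName, SuppID entries.
Rows 1 and 3 agree on Weight, Color; apply Weight, Color→SName, SuppID and equate their SName, SuppID entries.
Rows 1 and 2 agree on SName; apply SName→SCity and equate their SCity entries.
Rows 1 and 3 agree on SName; apply SName→SCity and equate their SCity entries.
Row 1 is now all distinguished symbols — the join is lossless.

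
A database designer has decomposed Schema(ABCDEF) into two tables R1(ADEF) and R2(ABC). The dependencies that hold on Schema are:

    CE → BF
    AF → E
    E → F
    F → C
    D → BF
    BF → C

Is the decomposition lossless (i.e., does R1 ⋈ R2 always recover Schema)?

No

Common attributes: R1 ∩ R2 = {A}.
No dependency enlarges {A}, so (A)⁺ = {A}.
The closure contains neither all of R1 = {ADEF} nor all of R2 = {ABC}, so the common attributes are not a superkey of either fragment. The join is lossy.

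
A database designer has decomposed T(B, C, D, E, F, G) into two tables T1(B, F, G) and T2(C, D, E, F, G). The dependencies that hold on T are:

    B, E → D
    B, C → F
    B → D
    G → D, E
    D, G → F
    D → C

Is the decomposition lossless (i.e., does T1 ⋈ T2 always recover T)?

Yes

Common attributes: T1 ∩ T2 = {F, G}.
Closure of {F, G}: G → D, E applies, adding D, E; D → C applies, adding C. So (F, G)⁺ = {C, D, E, F, G}.
This closure contains every attribute of T2, so T1 ∩ T2 → T2. The join is lossless.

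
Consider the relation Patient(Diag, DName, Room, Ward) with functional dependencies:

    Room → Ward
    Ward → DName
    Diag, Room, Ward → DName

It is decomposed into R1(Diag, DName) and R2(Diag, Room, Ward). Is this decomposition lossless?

Common attributes: R1 ∩ R2 = {Diag}.
No dependency enlarges {Diag}, so (Diag)⁺ = {Diag}.
The closure contains neither all of R1 = {Diag, DName} nor all of R2 = {Diag, Room, Ward}, so the common attributes are not a superkey of either fragment. The join is lossy.

No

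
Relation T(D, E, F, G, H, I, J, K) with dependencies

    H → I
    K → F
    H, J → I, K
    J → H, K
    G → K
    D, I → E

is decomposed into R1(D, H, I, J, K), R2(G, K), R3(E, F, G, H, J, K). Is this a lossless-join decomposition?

Chase test. Columns are D, E, F, G, H, I, J, K; row i has aⱼ where attribute j ∈ Ri, else bᵢⱼ.
Initial tableau (one row per fragment):
  row 1: a1 b12 b13 b14 a5 a6 a7 a8
  row 2: b21 b22 b23 a4 b25 b26 b27 a8
  row 3: b31 a2 a3 a4 a5 b36 a7 a8
Rows 1 and 3 agree on H; apply H→I and equate their I entries.
Rows 1 and 2 agree on K; apply K→F and equate their F entries.
Rows 1 and 3 agree on K; apply K→F and equate their F entries.
No row becomes fully distinguished — the join is lossy.

No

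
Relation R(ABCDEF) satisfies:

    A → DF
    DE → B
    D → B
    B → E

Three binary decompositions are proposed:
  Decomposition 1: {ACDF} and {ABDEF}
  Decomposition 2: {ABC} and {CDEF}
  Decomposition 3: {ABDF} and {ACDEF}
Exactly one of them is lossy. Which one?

Decomposition 2

Decomposition 1: common = {ADF}, closure = {ABDEF} → lossless.
Decomposition 2: common = {C}, closure = {C} → lossy.
Decomposition 3: common = {ADF}, closure = {ABDEF} → lossless.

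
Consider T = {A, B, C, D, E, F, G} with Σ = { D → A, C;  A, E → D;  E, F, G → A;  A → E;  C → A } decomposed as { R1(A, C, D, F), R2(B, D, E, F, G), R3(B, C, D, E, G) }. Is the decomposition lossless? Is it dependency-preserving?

Lossless test (chase): Rows 1 and 2 agree on D; apply D→A, C and equate their A, C entries. Rows 1 and 3 agree on D; apply D→A, C and equate their A, C entries. Rows 1 and 2 agree on A; apply A→E and equate their E entries. Row 2 is now all distinguished symbols — the join is lossless.
Dependency preservation: A, E → D; E, F, G → A; A → E are not contained in any single fragment, but the restricted closure of each left-hand side across the fragments still reaches the right-hand side; the remaining FDs each lie inside some fragment. All dependencies are preserved.

lossless and dependency-preserving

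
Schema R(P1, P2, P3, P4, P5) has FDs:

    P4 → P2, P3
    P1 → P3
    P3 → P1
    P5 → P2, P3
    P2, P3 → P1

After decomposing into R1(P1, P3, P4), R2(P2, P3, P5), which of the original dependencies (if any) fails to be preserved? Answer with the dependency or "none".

P4 → P2, P3

Check P4 → P2, P3: no single fragment contains all of {P2, P3, P4}, and the restricted closure of {P4} across the fragments never reaches {P2, P3}.
P1 → P3 is preserved.
P3 → P1 is preserved.
P5 → P2, P3 is preserved.
P2, P3 → P1 is preserved.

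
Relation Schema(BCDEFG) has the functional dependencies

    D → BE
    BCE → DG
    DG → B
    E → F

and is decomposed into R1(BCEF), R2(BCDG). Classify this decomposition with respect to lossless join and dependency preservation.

lossy and not dependency-preserving

Lossless test: (BC)⁺ = {BC}, which is a superkey of neither fragment — lossy.
Dependency preservation: the restricted closure of {D} across the fragments never reaches {BE}, so D → BE cannot be enforced without a join — not preserved.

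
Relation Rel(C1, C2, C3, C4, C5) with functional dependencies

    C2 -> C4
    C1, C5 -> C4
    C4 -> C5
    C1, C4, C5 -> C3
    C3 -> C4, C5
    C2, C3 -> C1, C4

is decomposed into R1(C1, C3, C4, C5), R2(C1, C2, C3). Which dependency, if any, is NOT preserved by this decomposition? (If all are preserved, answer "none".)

C2 -> C4

Check C2 → C4: no single fragment contains all of {C2, C4}, and the restricted closure of {C2} across the fragments never reaches {C4}.
C1, C5 → C4 is preserved.
C4 → C5 is preserved.
C1, C4, C5 → C3 is preserved.
C3 → C4, C5 is preserved.
C2, C3 → C1, C4 is preserved.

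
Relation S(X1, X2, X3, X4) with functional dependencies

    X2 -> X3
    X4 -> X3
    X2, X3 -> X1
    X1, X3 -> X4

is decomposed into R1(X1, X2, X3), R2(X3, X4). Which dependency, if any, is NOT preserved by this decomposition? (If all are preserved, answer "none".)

Check X1, X3 → X4: no single fragment contains all of {X1, X3, X4}, and the restricted closure of {X1, X3} across the fragments never reaches {X4}.
X2 → X3 is preserved.
X4 → X3 is preserved.
X2, X3 → X1 is preserved.

X1, X3 -> X4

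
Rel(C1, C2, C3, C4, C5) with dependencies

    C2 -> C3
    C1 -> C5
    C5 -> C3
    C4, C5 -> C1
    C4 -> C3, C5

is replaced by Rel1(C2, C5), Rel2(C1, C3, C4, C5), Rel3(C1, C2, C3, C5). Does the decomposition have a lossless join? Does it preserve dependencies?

lossy but dependency-preserving

Lossless test (chase): Rows 1 and 3 agree on C2; apply C2→C3 and equate their C3 entries. No row becomes fully distinguished — the join is lossy.
Dependency preservation: every FD's attributes lie within a single fragment, so each can be enforced locally — preserved.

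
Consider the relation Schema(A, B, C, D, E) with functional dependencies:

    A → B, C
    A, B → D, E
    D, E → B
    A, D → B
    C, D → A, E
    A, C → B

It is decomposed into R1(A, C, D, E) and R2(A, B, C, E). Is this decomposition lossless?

Common attributes: R1 ∩ R2 = {A, C, E}.
Closure of {A, C, E}: A → B, C applies, adding B; A, B → D, E applies, adding D. So (A, C, E)⁺ = {A, B, C, D, E}.
This closure contains every attribute of R1, so R1 ∩ R2 → R1. The join is lossless.

Yes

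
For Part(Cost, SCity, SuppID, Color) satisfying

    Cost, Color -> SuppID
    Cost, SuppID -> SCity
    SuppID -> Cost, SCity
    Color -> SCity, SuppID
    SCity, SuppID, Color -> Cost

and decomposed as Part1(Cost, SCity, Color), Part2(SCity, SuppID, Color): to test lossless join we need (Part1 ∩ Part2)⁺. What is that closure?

Part1 ∩ Part2 = {SCity, Color}.
Color → SCity, SuppID applies, adding SuppID
SCity, SuppID, Color → Cost applies, adding Cost
Closure: {Cost, SCity, SuppID, Color}.

Cost, SCity, SuppID, Color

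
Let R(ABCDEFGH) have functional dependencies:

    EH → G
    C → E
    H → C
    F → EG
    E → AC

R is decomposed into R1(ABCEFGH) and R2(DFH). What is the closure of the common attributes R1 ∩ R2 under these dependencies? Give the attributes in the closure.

R1 ∩ R2 = {FH}.
H → C applies, adding C
F → EG applies, adding EG
E → AC applies, adding A
Closure: {ACEFGH}.

ACEFGH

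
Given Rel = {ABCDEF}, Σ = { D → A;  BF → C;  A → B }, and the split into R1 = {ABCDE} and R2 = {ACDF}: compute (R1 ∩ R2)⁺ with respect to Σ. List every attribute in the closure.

ABCD

R1 ∩ R2 = {ACD}.
A → B applies, adding B
Closure: {ABCD}.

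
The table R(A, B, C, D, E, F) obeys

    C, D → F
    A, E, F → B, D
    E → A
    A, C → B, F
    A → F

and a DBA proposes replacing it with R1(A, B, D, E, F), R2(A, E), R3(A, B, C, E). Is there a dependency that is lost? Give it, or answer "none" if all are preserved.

C, D → F

Check C, D → F: no single fragment contains all of {C, D, F}, and the restricted closure of {C, D} across the fragments never reaches {F}.
A, E, F → B, D is preserved.
E → A is preserved.
A, C → B, F is preserved.
A → F is preserved.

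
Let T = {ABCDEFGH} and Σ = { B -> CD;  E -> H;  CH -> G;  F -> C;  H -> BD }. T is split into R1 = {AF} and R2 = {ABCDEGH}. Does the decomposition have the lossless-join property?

Common attributes: R1 ∩ R2 = {A}.
No dependency enlarges {A}, so (A)⁺ = {A}.
The closure contains neither all of R1 = {AF} nor all of R2 = {ABCDEGH}, so the common attributes are not a superkey of either fragment. The join is lossy.

No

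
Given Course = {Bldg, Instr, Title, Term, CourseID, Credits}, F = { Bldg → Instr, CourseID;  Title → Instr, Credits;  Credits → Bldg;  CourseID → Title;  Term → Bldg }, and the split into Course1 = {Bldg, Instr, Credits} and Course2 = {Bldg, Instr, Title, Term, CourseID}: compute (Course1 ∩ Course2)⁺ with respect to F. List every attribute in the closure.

Course1 ∩ Course2 = {Bldg, Instr}.
Bldg → Instr, CourseID applies, adding CourseID
CourseID → Title applies, adding Title
Title → Instr, Credits applies, adding Credits
Closure: {Bldg, Instr, Title, CourseID, Credits}.

Bldg, Instr, Title, CourseID, Credits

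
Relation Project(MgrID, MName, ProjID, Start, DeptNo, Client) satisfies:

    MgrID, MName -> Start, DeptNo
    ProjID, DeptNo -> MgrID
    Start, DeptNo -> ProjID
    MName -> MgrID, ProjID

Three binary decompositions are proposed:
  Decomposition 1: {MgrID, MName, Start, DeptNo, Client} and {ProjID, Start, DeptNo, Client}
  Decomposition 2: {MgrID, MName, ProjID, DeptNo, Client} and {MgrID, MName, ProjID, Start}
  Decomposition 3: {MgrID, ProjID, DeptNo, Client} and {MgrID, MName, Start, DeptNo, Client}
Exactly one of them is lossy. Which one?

Decomposition 1: common = {Start, DeptNo, Client}, closure = {MgrID, ProjID, Start, DeptNo, Client} → lossless.
Decomposition 2: common = {MgrID, MName, ProjID}, closure = {MgrID, MName, ProjID, Start, DeptNo} → lossless.
Decomposition 3: common = {MgrID, DeptNo, Client}, closure = {MgrID, DeptNo, Client} → lossy.

Decomposition 3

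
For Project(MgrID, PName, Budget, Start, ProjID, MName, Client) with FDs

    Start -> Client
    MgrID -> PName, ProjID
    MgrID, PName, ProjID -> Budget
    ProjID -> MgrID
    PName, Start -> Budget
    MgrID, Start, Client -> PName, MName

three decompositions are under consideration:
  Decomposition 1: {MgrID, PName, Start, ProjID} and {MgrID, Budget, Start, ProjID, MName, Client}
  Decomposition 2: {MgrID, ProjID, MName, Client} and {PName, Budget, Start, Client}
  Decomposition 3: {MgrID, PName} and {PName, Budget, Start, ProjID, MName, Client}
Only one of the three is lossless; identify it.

Decomposition 1: common = {MgrID, Start, ProjID}, closure = {MgrID, PName, Budget, Start, ProjID, MName, Client} → lossless.
Decomposition 2: common = {Client}, closure = {Client} → lossy.
Decomposition 3: common = {PName}, closure = {PName} → lossy.

Decomposition 1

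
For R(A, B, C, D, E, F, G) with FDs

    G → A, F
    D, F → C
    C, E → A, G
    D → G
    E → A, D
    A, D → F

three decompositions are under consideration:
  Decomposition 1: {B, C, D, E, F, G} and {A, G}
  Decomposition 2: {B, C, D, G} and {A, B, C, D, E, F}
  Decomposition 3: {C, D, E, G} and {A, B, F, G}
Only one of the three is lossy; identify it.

Decomposition 3

Decomposition 1: common = {G}, closure = {A, F, G} → lossless.
Decomposition 2: common = {B, C, D}, closure = {A, B, C, D, F, G} → lossless.
Decomposition 3: common = {G}, closure = {A, F, G} → lossy.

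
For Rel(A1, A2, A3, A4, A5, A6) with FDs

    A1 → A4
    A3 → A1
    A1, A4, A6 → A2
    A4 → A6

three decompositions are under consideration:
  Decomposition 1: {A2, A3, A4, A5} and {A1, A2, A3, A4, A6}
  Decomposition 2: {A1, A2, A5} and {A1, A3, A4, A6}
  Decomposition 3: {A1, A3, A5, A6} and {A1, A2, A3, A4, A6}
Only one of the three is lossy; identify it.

Decomposition 1: common = {A2, A3, A4}, closure = {A1, A2, A3, A4, A6} → lossless.
Decomposition 2: common = {A1}, closure = {A1, A2, A4, A6} → lossy.
Decomposition 3: common = {A1, A3, A6}, closure = {A1, A2, A3, A4, A6} → lossless.

Decomposition 2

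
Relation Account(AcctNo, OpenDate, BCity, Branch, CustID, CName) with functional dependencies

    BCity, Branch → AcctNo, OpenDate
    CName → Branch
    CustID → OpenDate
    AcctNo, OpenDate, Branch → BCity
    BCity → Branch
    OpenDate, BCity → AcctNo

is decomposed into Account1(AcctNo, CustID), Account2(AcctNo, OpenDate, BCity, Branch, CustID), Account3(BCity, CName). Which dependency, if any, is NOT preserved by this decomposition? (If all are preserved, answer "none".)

CName → Branch

Check CName → Branch: no single fragment contains all of {Branch, CName}, and the restricted closure of {CName} across the fragments never reaches {Branch}.
BCity, Branch → AcctNo, OpenDate is preserved.
CustID → OpenDate is preserved.
AcctNo, OpenDate, Branch → BCity is preserved.
BCity → Branch is preserved.
OpenDate, BCity → AcctNo is preserved.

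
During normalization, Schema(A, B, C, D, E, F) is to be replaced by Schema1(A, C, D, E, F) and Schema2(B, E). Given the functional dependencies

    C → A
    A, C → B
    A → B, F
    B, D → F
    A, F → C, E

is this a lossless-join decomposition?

No

Common attributes: Schema1 ∩ Schema2 = {E}.
No dependency enlarges {E}, so (E)⁺ = {E}.
The closure contains neither all of Schema1 = {A, C, D, E, F} nor all of Schema2 = {B, E}, so the common attributes are not a superkey of either fragment. The join is lossy.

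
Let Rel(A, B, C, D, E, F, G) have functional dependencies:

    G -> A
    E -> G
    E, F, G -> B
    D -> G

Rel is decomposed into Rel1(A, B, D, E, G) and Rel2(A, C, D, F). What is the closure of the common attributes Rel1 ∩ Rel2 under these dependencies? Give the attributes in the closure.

Rel1 ∩ Rel2 = {A, D}.
D → G applies, adding G
Closure: {A, D, G}.

A, D, G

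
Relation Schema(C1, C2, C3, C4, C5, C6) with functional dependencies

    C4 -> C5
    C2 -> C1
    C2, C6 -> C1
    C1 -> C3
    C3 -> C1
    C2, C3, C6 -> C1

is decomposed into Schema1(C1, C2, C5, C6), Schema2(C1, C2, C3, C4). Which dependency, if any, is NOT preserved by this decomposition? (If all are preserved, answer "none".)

Check C4 → C5: no single fragment contains all of {C4, C5}, and the restricted closure of {C4} across the fragments never reaches {C5}.
C2 → C1 is preserved.
C2, C6 → C1 is preserved.
C1 → C3 is preserved.
C3 → C1 is preserved.
C2, C3, C6 → C1 is preserved.

C4 -> C5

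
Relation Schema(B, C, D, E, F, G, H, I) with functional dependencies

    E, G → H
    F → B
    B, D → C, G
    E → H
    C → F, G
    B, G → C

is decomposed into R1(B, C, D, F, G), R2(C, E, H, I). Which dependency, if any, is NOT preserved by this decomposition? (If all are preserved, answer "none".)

none

E, G → H: restricted closure across fragments reaches H.
F → B lies within R1.
B, D → C, G lies within R1.
E → H lies within R2.
C → F, G lies within R1.
B, G → C lies within R1.
Every dependency is enforceable on the fragments, so the decomposition is dependency-preserving.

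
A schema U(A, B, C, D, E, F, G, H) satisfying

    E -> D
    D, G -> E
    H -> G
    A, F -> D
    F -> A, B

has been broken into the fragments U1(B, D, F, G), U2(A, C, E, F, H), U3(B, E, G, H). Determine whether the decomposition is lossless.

Chase test. Columns are A, B, C, D, E, F, G, H; row i has aⱼ where attribute j ∈ Ui, else bᵢⱼ.
Initial tableau (one row per fragment):
  row 1: b11 a2 b13 a4 b15 a6 a7 b18
  row 2: a1 b22 a3 b24 a5 a6 b27 a8
  row 3: b31 a2 b33 b34 a5 b36 a7 a8
Rows 2 and 3 agree on E; apply E→D and equate their D entries.
Rows 2 and 3 agree on H; apply H→G and equate their G entries.
Rows 1 and 2 agree on F; apply F→A, B and equate their A, B entries.
Rows 1 and 2 agree on A, F; apply A, F→D and equate their D entries.
Rows 1 and 2 agree on D, G; apply D, G→E and equate their E entries.
Row 2 is now all distinguished symbols — the join is lossless.

Yes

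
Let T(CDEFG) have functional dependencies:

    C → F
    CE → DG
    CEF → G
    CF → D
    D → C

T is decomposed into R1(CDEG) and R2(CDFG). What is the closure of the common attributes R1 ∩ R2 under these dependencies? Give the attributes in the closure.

R1 ∩ R2 = {CDG}.
C → F applies, adding F
Closure: {CDFG}.

CDFG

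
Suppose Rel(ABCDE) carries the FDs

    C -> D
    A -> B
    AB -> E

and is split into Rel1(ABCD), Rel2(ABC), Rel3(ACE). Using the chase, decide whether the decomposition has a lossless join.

Chase test. Columns are ABCDE; row i has aⱼ where attribute j ∈ Reli, else bᵢⱼ.
Initial tableau (one row per fragment):
  row 1: a1 a2 a3 a4 b15
  row 2: a1 a2 a3 b24 b25
  row 3: a1 b32 a3 b34 a5
Rows 1 and 2 agree on C; apply C→D and equate their D entries.
Rows 1 and 3 agree on C; apply C→D and equate their D entries.
Rows 1 and 3 agree on A; apply A→B and equate their B entries.
Rows 1 and 2 agree on AB; apply AB→E and equate their E entries.
Rows 1 and 3 agree on AB; apply AB→E and equate their E entries.
Row 1 is now all distinguished symbols — the join is lossless.

Yes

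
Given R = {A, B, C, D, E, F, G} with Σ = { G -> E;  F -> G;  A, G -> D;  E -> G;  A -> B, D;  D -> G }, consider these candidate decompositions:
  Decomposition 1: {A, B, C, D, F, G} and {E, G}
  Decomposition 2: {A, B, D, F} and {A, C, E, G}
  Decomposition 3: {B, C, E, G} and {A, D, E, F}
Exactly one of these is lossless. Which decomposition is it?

Decomposition 1: common = {G}, closure = {E, G} → lossless.
Decomposition 2: common = {A}, closure = {A, B, D, E, G} → lossy.
Decomposition 3: common = {E}, closure = {E, G} → lossy.

Decomposition 1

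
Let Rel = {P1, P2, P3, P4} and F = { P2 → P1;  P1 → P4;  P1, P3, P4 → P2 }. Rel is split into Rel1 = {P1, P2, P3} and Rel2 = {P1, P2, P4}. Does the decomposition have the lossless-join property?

Yes

Common attributes: Rel1 ∩ Rel2 = {P1, P2}.
Closure of {P1, P2}: P1 → P4 applies, adding P4. So (P1, P2)⁺ = {P1, P2, P4}.
This closure contains every attribute of Rel2, so Rel1 ∩ Rel2 → Rel2. The join is lossless.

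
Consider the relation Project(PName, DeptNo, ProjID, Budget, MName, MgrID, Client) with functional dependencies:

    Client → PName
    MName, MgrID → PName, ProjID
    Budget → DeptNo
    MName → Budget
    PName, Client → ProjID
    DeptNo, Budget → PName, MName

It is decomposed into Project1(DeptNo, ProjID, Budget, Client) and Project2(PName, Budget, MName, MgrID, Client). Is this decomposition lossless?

Common attributes: Project1 ∩ Project2 = {Budget, Client}.
Closure of {Budget, Client}: Client → PName applies, adding PName; Budget → DeptNo applies, adding DeptNo; PName, Client → ProjID applies, adding ProjID; DeptNo, Budget → PName, MName applies, adding MName. So (Budget, Client)⁺ = {PName, DeptNo, ProjID, Budget, MName, Client}.
This closure contains every attribute of Project1, so Project1 ∩ Project2 → Project1. The join is lossless.

Yes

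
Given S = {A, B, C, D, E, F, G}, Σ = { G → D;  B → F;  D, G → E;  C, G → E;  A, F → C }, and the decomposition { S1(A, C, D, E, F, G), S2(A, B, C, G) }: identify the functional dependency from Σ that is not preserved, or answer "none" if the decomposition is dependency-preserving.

Check B → F: no single fragment contains all of {B, F}, and the restricted closure of {B} across the fragments never reaches {F}.
G → D is preserved.
D, G → E is preserved.
C, G → E is preserved.
A, F → C is preserved.

B → F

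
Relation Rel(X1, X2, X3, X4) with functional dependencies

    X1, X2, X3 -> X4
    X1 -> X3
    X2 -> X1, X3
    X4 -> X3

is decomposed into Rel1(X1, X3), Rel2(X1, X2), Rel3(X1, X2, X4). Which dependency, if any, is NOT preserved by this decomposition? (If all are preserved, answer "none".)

X4 -> X3

Check X4 → X3: no single fragment contains all of {X3, X4}, and the restricted closure of {X4} across the fragments never reaches {X3}.
X1, X2, X3 → X4 is preserved.
X1 → X3 is preserved.
X2 → X1, X3 is preserved.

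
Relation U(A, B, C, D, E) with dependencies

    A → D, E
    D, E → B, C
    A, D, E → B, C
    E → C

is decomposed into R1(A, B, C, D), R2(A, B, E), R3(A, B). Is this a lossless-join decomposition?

Yes

Chase test. Columns are A, B, C, D, E; row i has aⱼ where attribute j ∈ Ri, else bᵢⱼ.
Initial tableau (one row per fragment):
  row 1: a1 a2 a3 a4 b15
  row 2: a1 a2 b23 b24 a5
  row 3: a1 a2 b33 b34 b35
Rows 1 and 2 agree on A; apply A→D, E and equate their D, E entries.
Rows 1 and 3 agree on A; apply A→D, E and equate their D, E entries.
Rows 1 and 2 agree on D, E; apply D, E→B, C and equate their B, C entries.
Rows 1 and 3 agree on D, E; apply D, E→B, C and equate their B, C entries.
Row 1 is now all distinguished symbols — the join is lossless.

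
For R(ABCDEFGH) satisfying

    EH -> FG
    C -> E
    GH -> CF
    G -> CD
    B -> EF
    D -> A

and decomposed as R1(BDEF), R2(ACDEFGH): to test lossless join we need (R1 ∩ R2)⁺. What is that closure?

ADEF

R1 ∩ R2 = {DEF}.
D → A applies, adding A
Closure: {ADEF}.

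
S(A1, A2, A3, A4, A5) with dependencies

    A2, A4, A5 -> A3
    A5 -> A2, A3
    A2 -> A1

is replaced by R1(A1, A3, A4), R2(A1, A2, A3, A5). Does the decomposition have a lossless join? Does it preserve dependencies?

lossy but dependency-preserving

Lossless test: (A1, A3)⁺ = {A1, A3}, which is a superkey of neither fragment — lossy.
Dependency preservation: A2, A4, A5 → A3 is not contained in any single fragment, but the restricted closure of its left-hand side across the fragments still reaches the right-hand side; the remaining FDs each lie inside some fragment. All dependencies are preserved.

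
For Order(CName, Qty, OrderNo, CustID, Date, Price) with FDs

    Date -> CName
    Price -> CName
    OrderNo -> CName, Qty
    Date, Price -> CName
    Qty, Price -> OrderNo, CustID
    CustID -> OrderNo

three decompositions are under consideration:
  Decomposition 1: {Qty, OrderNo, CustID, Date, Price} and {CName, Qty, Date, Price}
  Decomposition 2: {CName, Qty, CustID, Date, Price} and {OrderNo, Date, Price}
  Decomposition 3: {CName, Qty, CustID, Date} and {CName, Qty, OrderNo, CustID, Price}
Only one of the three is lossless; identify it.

Decomposition 1

Decomposition 1: common = {Qty, Date, Price}, closure = {CName, Qty, OrderNo, CustID, Date, Price} → lossless.
Decomposition 2: common = {Date, Price}, closure = {CName, Date, Price} → lossy.
Decomposition 3: common = {CName, Qty, CustID}, closure = {CName, Qty, OrderNo, CustID} → lossy.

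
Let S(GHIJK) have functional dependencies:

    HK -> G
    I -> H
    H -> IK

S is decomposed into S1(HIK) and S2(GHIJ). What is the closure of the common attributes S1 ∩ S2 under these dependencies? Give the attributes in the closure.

S1 ∩ S2 = {HI}.
H → IK applies, adding K
HK → G applies, adding G
Closure: {GHIK}.

GHIK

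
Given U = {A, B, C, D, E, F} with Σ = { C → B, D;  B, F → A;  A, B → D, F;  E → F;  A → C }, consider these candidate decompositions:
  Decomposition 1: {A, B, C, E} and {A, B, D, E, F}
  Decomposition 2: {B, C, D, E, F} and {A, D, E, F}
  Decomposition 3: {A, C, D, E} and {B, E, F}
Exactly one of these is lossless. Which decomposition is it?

Decomposition 1: common = {A, B, E}, closure = {A, B, C, D, E, F} → lossless.
Decomposition 2: common = {D, E, F}, closure = {D, E, F} → lossy.
Decomposition 3: common = {E}, closure = {E, F} → lossy.

Decomposition 1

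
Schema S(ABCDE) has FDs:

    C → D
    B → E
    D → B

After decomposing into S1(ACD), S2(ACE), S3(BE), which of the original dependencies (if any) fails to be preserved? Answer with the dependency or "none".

D → B

Check D → B: no single fragment contains all of {BD}, and the restricted closure of {D} across the fragments never reaches {B}.
C → D is preserved.
B → E is preserved.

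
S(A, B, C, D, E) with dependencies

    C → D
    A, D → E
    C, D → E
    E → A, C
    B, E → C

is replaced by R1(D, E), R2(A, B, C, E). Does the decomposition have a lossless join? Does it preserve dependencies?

lossless but not dependency-preserving

Lossless test: (E)⁺ = {A, C, D, E}, which contains all of one fragment — lossless.
Dependency preservation: the restricted closure of {A, D} across the fragments never reaches {E}, so A, D → E cannot be enforced without a join — not preserved.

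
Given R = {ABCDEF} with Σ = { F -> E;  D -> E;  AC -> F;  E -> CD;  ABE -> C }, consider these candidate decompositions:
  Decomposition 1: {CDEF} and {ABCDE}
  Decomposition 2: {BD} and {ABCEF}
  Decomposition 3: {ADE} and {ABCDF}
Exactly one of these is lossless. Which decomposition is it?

Decomposition 1: common = {CDE}, closure = {CDE} → lossy.
Decomposition 2: common = {B}, closure = {B} → lossy.
Decomposition 3: common = {AD}, closure = {ACDEF} → lossless.

Decomposition 3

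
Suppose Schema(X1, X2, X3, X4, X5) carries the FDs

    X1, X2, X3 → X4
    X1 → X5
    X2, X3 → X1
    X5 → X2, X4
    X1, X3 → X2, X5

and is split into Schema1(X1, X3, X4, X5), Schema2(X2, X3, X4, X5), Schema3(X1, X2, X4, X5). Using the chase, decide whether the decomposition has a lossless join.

Yes

Chase test. Columns are X1, X2, X3, X4, X5; row i has aⱼ where attribute j ∈ Schemai, else bᵢⱼ.
Initial tableau (one row per fragment):
  row 1: a1 b12 a3 a4 a5
  row 2: b21 a2 a3 a4 a5
  row 3: a1 a2 b33 a4 a5
Rows 1 and 2 agree on X5; apply X5→X2, X4 and equate their X2, X4 entries.
Rows 1 and 2 agree on X2, X3; apply X2, X3→X1 and equate their X1 entries.
Row 1 is now all distinguished symbols — the join is lossless.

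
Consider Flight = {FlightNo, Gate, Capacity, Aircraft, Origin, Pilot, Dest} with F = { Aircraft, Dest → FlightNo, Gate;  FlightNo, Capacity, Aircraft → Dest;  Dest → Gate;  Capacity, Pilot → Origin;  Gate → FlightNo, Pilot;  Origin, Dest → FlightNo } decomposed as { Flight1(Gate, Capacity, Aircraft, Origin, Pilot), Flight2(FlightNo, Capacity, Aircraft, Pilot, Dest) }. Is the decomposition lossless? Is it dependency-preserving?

lossy and not dependency-preserving

Lossless test: (Capacity, Aircraft, Pilot)⁺ = {Capacity, Aircraft, Origin, Pilot}, which is a superkey of neither fragment — lossy.
Dependency preservation: the restricted closure of {Aircraft, Dest} across the fragments never reaches {FlightNo, Gate}, so Aircraft, Dest → FlightNo, Gate cannot be enforced without a join — not preserved.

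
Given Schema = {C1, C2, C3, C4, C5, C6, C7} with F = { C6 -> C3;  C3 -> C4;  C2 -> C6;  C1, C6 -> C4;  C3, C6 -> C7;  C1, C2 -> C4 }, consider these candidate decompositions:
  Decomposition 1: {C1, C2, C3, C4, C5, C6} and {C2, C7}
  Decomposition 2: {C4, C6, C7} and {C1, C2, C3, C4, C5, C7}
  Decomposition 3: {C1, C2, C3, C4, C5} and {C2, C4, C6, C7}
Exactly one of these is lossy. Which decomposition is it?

Decomposition 2

Decomposition 1: common = {C2}, closure = {C2, C3, C4, C6, C7} → lossless.
Decomposition 2: common = {C4, C7}, closure = {C4, C7} → lossy.
Decomposition 3: common = {C2, C4}, closure = {C2, C3, C4, C6, C7} → lossless.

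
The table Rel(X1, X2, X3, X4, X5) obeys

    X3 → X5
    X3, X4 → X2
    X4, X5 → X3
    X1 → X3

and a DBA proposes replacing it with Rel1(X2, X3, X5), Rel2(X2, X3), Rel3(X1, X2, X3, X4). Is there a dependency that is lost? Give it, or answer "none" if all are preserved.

X4, X5 → X3

Check X4, X5 → X3: no single fragment contains all of {X3, X4, X5}, and the restricted closure of {X4, X5} across the fragments never reaches {X3}.
X3 → X5 is preserved.
X3, X4 → X2 is preserved.
X1 → X3 is preserved.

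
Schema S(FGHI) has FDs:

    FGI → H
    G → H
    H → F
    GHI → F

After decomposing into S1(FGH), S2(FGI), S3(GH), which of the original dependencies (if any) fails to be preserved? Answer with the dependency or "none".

none

FGI → H: restricted closure across fragments reaches H.
G → H lies within S1.
H → F lies within S1.
GHI → F: restricted closure across fragments reaches F.
Every dependency is enforceable on the fragments, so the decomposition is dependency-preserving.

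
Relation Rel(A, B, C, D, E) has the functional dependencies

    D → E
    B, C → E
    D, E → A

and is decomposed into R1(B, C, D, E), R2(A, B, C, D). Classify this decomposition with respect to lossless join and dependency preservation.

Lossless test: (B, C, D)⁺ = {A, B, C, D, E}, which contains all of one fragment — lossless.
Dependency preservation: D, E → A is not contained in any single fragment, but the restricted closure of its left-hand side across the fragments still reaches the right-hand side; the remaining FDs each lie inside some fragment. All dependencies are preserved.

lossless and dependency-preserving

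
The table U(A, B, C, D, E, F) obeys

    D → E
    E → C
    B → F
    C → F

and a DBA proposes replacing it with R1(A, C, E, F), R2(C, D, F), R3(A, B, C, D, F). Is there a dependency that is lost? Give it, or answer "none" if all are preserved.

Check D → E: no single fragment contains all of {D, E}, and the restricted closure of {D} across the fragments never reaches {E}.
E → C is preserved.
B → F is preserved.
C → F is preserved.

D → E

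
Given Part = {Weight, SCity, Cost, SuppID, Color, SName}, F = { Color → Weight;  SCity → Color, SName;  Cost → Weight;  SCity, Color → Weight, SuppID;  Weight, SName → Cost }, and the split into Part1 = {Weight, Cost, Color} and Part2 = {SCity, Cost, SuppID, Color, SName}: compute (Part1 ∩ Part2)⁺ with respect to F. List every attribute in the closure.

Weight, Cost, Color

Part1 ∩ Part2 = {Cost, Color}.
Color → Weight applies, adding Weight
Closure: {Weight, Cost, Color}.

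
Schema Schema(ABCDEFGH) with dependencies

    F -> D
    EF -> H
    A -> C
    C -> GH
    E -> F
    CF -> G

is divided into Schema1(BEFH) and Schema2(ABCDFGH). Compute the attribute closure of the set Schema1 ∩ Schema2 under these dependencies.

BDFH

Schema1 ∩ Schema2 = {BFH}.
F → D applies, adding D
Closure: {BDFH}.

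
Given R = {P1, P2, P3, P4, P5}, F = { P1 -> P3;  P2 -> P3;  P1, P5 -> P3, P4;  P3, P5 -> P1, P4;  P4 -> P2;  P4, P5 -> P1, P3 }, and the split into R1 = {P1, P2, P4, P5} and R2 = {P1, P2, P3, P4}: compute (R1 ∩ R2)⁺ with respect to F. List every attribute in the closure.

P1, P2, P3, P4

R1 ∩ R2 = {P1, P2, P4}.
P1 → P3 applies, adding P3
Closure: {P1, P2, P3, P4}.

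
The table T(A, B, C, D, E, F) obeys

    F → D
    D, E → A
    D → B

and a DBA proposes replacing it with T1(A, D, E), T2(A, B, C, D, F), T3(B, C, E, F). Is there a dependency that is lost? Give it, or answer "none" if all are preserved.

F → D lies within T2.
D, E → A lies within T1.
D → B lies within T2.
Every dependency is enforceable on the fragments, so the decomposition is dependency-preserving.

none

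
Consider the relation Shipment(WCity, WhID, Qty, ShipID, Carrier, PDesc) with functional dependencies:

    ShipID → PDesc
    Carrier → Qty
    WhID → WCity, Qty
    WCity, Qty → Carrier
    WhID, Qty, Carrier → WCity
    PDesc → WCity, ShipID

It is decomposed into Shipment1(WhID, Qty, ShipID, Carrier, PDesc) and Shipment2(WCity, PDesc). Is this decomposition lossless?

Common attributes: Shipment1 ∩ Shipment2 = {PDesc}.
Closure of {PDesc}: PDesc → WCity, ShipID applies, adding WCity, ShipID. So (PDesc)⁺ = {WCity, ShipID, PDesc}.
This closure contains every attribute of Shipment2, so Shipment1 ∩ Shipment2 → Shipment2. The join is lossless.

Yes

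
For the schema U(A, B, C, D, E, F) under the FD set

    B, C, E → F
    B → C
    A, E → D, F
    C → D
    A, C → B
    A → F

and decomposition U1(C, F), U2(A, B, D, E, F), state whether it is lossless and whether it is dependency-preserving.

Lossless test: (F)⁺ = {F}, which is a superkey of neither fragment — lossy.
Dependency preservation: the restricted closure of {B} across the fragments never reaches {C}, so B → C cannot be enforced without a join — not preserved.

lossy and not dependency-preserving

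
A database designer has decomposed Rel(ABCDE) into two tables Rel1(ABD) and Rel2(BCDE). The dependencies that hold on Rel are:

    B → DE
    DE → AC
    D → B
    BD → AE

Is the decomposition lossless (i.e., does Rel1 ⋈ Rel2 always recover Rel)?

Yes

Common attributes: Rel1 ∩ Rel2 = {BD}.
Closure of {BD}: B → DE applies, adding E; DE → AC applies, adding AC. So (BD)⁺ = {ABCDE}.
This closure contains every attribute of Rel1, so Rel1 ∩ Rel2 → Rel1. The join is lossless.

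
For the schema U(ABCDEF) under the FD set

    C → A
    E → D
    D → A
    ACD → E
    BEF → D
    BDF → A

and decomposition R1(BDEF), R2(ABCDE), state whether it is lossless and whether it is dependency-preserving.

Lossless test: (BDE)⁺ = {ABDE}, which is a superkey of neither fragment — lossy.
Dependency preservation: BDF → A is not contained in any single fragment, but the restricted closure of its left-hand side across the fragments still reaches the right-hand side; the remaining FDs each lie inside some fragment. All dependencies are preserved.

lossy but dependency-preserving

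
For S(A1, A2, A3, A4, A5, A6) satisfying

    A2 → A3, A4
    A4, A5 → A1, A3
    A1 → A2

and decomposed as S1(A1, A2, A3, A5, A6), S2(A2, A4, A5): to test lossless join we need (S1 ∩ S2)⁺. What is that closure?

S1 ∩ S2 = {A2, A5}.
A2 → A3, A4 applies, adding A3, A4
A4, A5 → A1, A3 applies, adding A1
Closure: {A1, A2, A3, A4, A5}.

A1, A2, A3, A4, A5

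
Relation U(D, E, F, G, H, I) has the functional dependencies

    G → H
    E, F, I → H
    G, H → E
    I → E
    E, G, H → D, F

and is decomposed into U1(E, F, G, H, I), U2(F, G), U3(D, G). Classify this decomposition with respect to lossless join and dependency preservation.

Lossless test (chase): Rows 1 and 2 agree on G; apply G→H and equate their H entries. Rows 1 and 3 agree on G; apply G→H and equate their H entries. Rows 1 and 2 agree on G, H; apply G, H→E and equate their E entries. Rows 1 and 3 agree on G, H; apply G, H→E and equate their E entries. Rows 1 and 2 agree on E, G, H; apply E, G, H→D, F and equate their D, F entries. Rows 1 and 3 agree on E, G, H; apply E, G, H→D, F and equate their D, F entries. Row 1 is now all distinguished symbols — the join is lossless.
Dependency preservation: E, G, H → D, F is not contained in any single fragment, but the restricted closure of its left-hand side across the fragments still reaches the right-hand side; the remaining FDs each lie inside some fragment. All dependencies are preserved.

lossless and dependency-preserving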